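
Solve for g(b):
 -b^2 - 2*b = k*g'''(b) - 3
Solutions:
 g(b) = C1 + C2*b + C3*b^2 - b^5/(60*k) - b^4/(12*k) + b^3/(2*k)


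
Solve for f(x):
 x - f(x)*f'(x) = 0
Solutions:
 f(x) = -sqrt(C1 + x^2)
 f(x) = sqrt(C1 + x^2)


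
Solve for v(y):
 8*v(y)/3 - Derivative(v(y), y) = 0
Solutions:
 v(y) = C1*exp(8*y/3)


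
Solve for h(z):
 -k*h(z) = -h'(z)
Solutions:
 h(z) = C1*exp(k*z)


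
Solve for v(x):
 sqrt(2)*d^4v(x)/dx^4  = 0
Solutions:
 v(x) = C1 + C2*x + C3*x^2 + C4*x^3


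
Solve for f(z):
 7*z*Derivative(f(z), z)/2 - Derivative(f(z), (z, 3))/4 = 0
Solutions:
 f(z) = C1 + Integral(C2*airyai(14^(1/3)*z) + C3*airybi(14^(1/3)*z), z)


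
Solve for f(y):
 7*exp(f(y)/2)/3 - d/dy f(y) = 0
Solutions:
 f(y) = 2*log(-1/(C1 + 7*y)) + 2*log(6)


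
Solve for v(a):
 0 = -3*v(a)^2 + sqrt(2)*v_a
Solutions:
 v(a) = -2/(C1 + 3*sqrt(2)*a)


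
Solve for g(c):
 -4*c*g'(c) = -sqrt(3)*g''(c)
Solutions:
 g(c) = C1 + C2*erfi(sqrt(2)*3^(3/4)*c/3)


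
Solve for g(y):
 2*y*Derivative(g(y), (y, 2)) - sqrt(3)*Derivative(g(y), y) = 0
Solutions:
 g(y) = C1 + C2*y^(sqrt(3)/2 + 1)


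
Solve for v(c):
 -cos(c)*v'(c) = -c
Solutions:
 v(c) = C1 + Integral(c/cos(c), c)


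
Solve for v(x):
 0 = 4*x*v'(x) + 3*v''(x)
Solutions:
 v(x) = C1 + C2*erf(sqrt(6)*x/3)


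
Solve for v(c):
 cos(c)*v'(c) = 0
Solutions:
 v(c) = C1


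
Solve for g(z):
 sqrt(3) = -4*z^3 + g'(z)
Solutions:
 g(z) = C1 + z^4 + sqrt(3)*z


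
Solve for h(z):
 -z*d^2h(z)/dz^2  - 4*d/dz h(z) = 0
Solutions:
 h(z) = C1 + C2/z^3


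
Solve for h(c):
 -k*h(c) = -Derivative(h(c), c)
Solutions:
 h(c) = C1*exp(c*k)


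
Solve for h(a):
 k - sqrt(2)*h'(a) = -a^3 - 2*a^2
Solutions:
 h(a) = C1 + sqrt(2)*a^4/8 + sqrt(2)*a^3/3 + sqrt(2)*a*k/2


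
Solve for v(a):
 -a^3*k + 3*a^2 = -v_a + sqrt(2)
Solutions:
 v(a) = C1 + a^4*k/4 - a^3 + sqrt(2)*a


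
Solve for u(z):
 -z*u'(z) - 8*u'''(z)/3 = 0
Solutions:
 u(z) = C1 + Integral(C2*airyai(-3^(1/3)*z/2) + C3*airybi(-3^(1/3)*z/2), z)


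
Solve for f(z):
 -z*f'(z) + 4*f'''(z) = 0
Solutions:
 f(z) = C1 + Integral(C2*airyai(2^(1/3)*z/2) + C3*airybi(2^(1/3)*z/2), z)


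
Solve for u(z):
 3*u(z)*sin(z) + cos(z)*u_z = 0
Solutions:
 u(z) = C1*cos(z)^3


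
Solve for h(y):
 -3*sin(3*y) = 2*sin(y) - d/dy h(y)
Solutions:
 h(y) = C1 - 2*cos(y) - cos(3*y)


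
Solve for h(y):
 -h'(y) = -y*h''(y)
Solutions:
 h(y) = C1 + C2*y^2


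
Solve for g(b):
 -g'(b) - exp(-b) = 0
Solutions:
 g(b) = C1 + exp(-b)


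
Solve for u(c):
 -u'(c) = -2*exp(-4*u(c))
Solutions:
 u(c) = log(-I*(C1 + 8*c)^(1/4))
 u(c) = log(I*(C1 + 8*c)^(1/4))
 u(c) = log(-(C1 + 8*c)^(1/4))
 u(c) = log(C1 + 8*c)/4


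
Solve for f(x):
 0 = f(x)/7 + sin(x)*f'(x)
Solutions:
 f(x) = C1*(cos(x) + 1)^(1/14)/(cos(x) - 1)^(1/14)


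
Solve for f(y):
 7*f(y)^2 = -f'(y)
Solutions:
 f(y) = 1/(C1 + 7*y)


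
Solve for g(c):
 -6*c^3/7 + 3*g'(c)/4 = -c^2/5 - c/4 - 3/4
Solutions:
 g(c) = C1 + 2*c^4/7 - 4*c^3/45 - c^2/6 - c


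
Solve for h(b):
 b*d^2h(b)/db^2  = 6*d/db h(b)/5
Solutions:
 h(b) = C1 + C2*b^(11/5)


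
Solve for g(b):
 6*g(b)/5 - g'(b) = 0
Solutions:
 g(b) = C1*exp(6*b/5)


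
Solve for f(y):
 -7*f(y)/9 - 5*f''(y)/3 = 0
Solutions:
 f(y) = C1*sin(sqrt(105)*y/15) + C2*cos(sqrt(105)*y/15)


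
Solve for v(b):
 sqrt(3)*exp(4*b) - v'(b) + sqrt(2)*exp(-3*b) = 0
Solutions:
 v(b) = C1 + sqrt(3)*exp(4*b)/4 - sqrt(2)*exp(-3*b)/3


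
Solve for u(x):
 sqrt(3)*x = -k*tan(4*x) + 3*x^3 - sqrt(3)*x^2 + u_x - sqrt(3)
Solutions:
 u(x) = C1 - k*log(cos(4*x))/4 - 3*x^4/4 + sqrt(3)*x^3/3 + sqrt(3)*x^2/2 + sqrt(3)*x


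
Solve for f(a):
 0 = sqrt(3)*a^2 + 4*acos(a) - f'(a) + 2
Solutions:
 f(a) = C1 + sqrt(3)*a^3/3 + 4*a*acos(a) + 2*a - 4*sqrt(1 - a^2)


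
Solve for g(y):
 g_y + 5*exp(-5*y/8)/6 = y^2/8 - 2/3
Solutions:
 g(y) = C1 + y^3/24 - 2*y/3 + 4*exp(-5*y/8)/3


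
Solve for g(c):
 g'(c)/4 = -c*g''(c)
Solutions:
 g(c) = C1 + C2*c^(3/4)


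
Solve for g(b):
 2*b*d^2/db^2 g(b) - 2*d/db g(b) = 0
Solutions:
 g(b) = C1 + C2*b^2


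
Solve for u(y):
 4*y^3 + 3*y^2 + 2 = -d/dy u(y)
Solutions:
 u(y) = C1 - y^4 - y^3 - 2*y


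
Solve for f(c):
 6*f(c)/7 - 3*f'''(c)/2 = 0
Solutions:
 f(c) = C3*exp(14^(2/3)*c/7) + (C1*sin(14^(2/3)*sqrt(3)*c/14) + C2*cos(14^(2/3)*sqrt(3)*c/14))*exp(-14^(2/3)*c/14)


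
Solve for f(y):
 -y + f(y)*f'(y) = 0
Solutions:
 f(y) = -sqrt(C1 + y^2)
 f(y) = sqrt(C1 + y^2)


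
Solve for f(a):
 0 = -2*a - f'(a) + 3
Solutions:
 f(a) = C1 - a^2 + 3*a


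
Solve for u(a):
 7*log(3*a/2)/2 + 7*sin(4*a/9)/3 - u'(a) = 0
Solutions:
 u(a) = C1 + 7*a*log(a)/2 - 7*a/2 - 4*a*log(2) + a*log(6)/2 + 3*a*log(3) - 21*cos(4*a/9)/4


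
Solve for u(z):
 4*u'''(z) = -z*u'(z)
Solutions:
 u(z) = C1 + Integral(C2*airyai(-2^(1/3)*z/2) + C3*airybi(-2^(1/3)*z/2), z)


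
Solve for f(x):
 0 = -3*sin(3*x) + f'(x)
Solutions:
 f(x) = C1 - cos(3*x)


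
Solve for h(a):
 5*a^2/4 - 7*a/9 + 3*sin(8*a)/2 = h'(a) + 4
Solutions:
 h(a) = C1 + 5*a^3/12 - 7*a^2/18 - 4*a - 3*cos(8*a)/16


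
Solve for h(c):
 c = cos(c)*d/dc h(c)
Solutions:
 h(c) = C1 + Integral(c/cos(c), c)


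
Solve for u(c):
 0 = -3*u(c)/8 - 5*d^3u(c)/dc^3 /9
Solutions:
 u(c) = C3*exp(-3*5^(2/3)*c/10) + (C1*sin(3*sqrt(3)*5^(2/3)*c/20) + C2*cos(3*sqrt(3)*5^(2/3)*c/20))*exp(3*5^(2/3)*c/20)


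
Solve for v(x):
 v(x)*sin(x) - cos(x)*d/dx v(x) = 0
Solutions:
 v(x) = C1/cos(x)


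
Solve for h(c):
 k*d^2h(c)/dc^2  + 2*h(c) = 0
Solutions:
 h(c) = C1*exp(-sqrt(2)*c*sqrt(-1/k)) + C2*exp(sqrt(2)*c*sqrt(-1/k))


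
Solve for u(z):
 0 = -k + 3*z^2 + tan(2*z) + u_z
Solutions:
 u(z) = C1 + k*z - z^3 + log(cos(2*z))/2


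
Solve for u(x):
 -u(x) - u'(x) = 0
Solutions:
 u(x) = C1*exp(-x)


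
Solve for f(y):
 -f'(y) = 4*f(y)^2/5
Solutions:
 f(y) = 5/(C1 + 4*y)


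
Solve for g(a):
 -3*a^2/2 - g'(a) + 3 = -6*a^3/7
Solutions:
 g(a) = C1 + 3*a^4/14 - a^3/2 + 3*a


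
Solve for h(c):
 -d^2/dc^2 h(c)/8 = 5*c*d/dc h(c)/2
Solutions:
 h(c) = C1 + C2*erf(sqrt(10)*c)


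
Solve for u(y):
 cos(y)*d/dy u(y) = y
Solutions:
 u(y) = C1 + Integral(y/cos(y), y)


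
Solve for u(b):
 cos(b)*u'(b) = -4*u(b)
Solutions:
 u(b) = C1*(sin(b)^2 - 2*sin(b) + 1)/(sin(b)^2 + 2*sin(b) + 1)


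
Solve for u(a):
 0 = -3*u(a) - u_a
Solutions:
 u(a) = C1*exp(-3*a)


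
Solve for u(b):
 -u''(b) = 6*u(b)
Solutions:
 u(b) = C1*sin(sqrt(6)*b) + C2*cos(sqrt(6)*b)


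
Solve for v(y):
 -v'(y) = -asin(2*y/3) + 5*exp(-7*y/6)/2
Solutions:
 v(y) = C1 + y*asin(2*y/3) + sqrt(9 - 4*y^2)/2 + 15*exp(-7*y/6)/7


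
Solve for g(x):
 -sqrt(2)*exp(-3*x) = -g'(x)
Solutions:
 g(x) = C1 - sqrt(2)*exp(-3*x)/3


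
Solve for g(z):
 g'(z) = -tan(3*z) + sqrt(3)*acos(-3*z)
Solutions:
 g(z) = C1 + sqrt(3)*(z*acos(-3*z) + sqrt(1 - 9*z^2)/3) + log(cos(3*z))/3


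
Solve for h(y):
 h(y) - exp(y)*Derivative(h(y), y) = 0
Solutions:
 h(y) = C1*exp(-exp(-y))


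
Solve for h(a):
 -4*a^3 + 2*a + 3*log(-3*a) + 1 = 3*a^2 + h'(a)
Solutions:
 h(a) = C1 - a^4 - a^3 + a^2 + 3*a*log(-a) + a*(-2 + 3*log(3))


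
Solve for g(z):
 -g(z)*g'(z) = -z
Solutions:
 g(z) = -sqrt(C1 + z^2)
 g(z) = sqrt(C1 + z^2)


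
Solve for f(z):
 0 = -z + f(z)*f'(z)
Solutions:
 f(z) = -sqrt(C1 + z^2)
 f(z) = sqrt(C1 + z^2)


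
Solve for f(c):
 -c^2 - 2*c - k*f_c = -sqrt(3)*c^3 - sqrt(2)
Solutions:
 f(c) = C1 + sqrt(3)*c^4/(4*k) - c^3/(3*k) - c^2/k + sqrt(2)*c/k


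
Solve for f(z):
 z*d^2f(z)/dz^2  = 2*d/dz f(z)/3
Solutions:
 f(z) = C1 + C2*z^(5/3)


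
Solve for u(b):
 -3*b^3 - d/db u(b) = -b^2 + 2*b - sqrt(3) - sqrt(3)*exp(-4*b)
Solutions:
 u(b) = C1 - 3*b^4/4 + b^3/3 - b^2 + sqrt(3)*b - sqrt(3)*exp(-4*b)/4


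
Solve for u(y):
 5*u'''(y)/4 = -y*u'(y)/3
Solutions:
 u(y) = C1 + Integral(C2*airyai(-30^(2/3)*y/15) + C3*airybi(-30^(2/3)*y/15), y)


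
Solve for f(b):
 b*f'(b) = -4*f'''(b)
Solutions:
 f(b) = C1 + Integral(C2*airyai(-2^(1/3)*b/2) + C3*airybi(-2^(1/3)*b/2), b)


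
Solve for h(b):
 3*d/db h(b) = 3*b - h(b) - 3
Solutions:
 h(b) = C1*exp(-b/3) + 3*b - 12


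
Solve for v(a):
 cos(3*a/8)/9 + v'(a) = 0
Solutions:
 v(a) = C1 - 8*sin(3*a/8)/27


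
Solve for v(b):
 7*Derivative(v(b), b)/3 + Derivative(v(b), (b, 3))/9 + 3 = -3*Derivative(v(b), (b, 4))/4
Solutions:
 v(b) = C1 + C2*exp(b*(-8 + 8*2^(2/3)/(243*sqrt(2893849) + 413375)^(1/3) + 2^(1/3)*(243*sqrt(2893849) + 413375)^(1/3))/162)*sin(2^(1/3)*sqrt(3)*b*(-(243*sqrt(2893849) + 413375)^(1/3) + 8*2^(1/3)/(243*sqrt(2893849) + 413375)^(1/3))/162) + C3*exp(b*(-8 + 8*2^(2/3)/(243*sqrt(2893849) + 413375)^(1/3) + 2^(1/3)*(243*sqrt(2893849) + 413375)^(1/3))/162)*cos(2^(1/3)*sqrt(3)*b*(-(243*sqrt(2893849) + 413375)^(1/3) + 8*2^(1/3)/(243*sqrt(2893849) + 413375)^(1/3))/162) + C4*exp(-b*(8*2^(2/3)/(243*sqrt(2893849) + 413375)^(1/3) + 4 + 2^(1/3)*(243*sqrt(2893849) + 413375)^(1/3))/81) - 9*b/7


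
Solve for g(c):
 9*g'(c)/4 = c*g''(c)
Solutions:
 g(c) = C1 + C2*c^(13/4)


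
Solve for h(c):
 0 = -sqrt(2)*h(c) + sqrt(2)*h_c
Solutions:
 h(c) = C1*exp(c)


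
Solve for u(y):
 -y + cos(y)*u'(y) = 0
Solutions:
 u(y) = C1 + Integral(y/cos(y), y)


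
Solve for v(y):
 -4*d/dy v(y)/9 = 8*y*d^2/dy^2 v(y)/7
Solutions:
 v(y) = C1 + C2*y^(11/18)


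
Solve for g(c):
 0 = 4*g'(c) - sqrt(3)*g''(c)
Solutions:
 g(c) = C1 + C2*exp(4*sqrt(3)*c/3)


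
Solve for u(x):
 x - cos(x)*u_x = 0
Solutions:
 u(x) = C1 + Integral(x/cos(x), x)


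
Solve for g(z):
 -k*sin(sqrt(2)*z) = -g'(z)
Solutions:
 g(z) = C1 - sqrt(2)*k*cos(sqrt(2)*z)/2


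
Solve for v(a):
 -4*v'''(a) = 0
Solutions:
 v(a) = C1 + C2*a + C3*a^2


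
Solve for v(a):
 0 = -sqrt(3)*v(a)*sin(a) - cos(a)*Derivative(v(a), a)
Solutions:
 v(a) = C1*cos(a)^(sqrt(3))


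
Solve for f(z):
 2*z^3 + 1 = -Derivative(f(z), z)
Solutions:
 f(z) = C1 - z^4/2 - z


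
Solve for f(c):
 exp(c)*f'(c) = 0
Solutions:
 f(c) = C1


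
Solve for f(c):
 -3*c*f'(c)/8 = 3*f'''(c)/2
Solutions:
 f(c) = C1 + Integral(C2*airyai(-2^(1/3)*c/2) + C3*airybi(-2^(1/3)*c/2), c)


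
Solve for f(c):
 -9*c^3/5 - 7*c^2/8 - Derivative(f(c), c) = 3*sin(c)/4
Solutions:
 f(c) = C1 - 9*c^4/20 - 7*c^3/24 + 3*cos(c)/4


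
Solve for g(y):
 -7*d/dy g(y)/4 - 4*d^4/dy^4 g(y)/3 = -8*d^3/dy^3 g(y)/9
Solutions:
 g(y) = C1 + C2*exp(y*(32*2^(2/3)/(27*sqrt(310737) + 15053)^(1/3) + 16 + 2^(1/3)*(27*sqrt(310737) + 15053)^(1/3))/72)*sin(2^(1/3)*sqrt(3)*y*(-(27*sqrt(310737) + 15053)^(1/3) + 32*2^(1/3)/(27*sqrt(310737) + 15053)^(1/3))/72) + C3*exp(y*(32*2^(2/3)/(27*sqrt(310737) + 15053)^(1/3) + 16 + 2^(1/3)*(27*sqrt(310737) + 15053)^(1/3))/72)*cos(2^(1/3)*sqrt(3)*y*(-(27*sqrt(310737) + 15053)^(1/3) + 32*2^(1/3)/(27*sqrt(310737) + 15053)^(1/3))/72) + C4*exp(y*(-2^(1/3)*(27*sqrt(310737) + 15053)^(1/3) - 32*2^(2/3)/(27*sqrt(310737) + 15053)^(1/3) + 8)/36)


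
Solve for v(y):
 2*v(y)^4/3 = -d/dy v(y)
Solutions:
 v(y) = (-1 - sqrt(3)*I)*(1/(C1 + 2*y))^(1/3)/2
 v(y) = (-1 + sqrt(3)*I)*(1/(C1 + 2*y))^(1/3)/2
 v(y) = (1/(C1 + 2*y))^(1/3)


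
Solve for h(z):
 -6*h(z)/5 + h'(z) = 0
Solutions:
 h(z) = C1*exp(6*z/5)


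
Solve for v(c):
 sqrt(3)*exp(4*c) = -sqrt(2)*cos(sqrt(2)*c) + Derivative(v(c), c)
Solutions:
 v(c) = C1 + sqrt(3)*exp(4*c)/4 + sin(sqrt(2)*c)


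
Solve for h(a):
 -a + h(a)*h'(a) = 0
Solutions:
 h(a) = -sqrt(C1 + a^2)
 h(a) = sqrt(C1 + a^2)


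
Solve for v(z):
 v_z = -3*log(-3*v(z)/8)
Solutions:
 Integral(1/(log(-_y) - 3*log(2) + log(3)), (_y, v(z)))/3 = C1 - z


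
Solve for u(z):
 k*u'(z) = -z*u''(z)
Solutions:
 u(z) = C1 + z^(1 - re(k))*(C2*sin(log(z)*Abs(im(k))) + C3*cos(log(z)*im(k)))


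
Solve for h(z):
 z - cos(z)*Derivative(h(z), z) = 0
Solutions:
 h(z) = C1 + Integral(z/cos(z), z)


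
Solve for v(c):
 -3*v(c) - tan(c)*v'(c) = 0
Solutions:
 v(c) = C1/sin(c)^3


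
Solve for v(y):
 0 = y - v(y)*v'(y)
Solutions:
 v(y) = -sqrt(C1 + y^2)
 v(y) = sqrt(C1 + y^2)


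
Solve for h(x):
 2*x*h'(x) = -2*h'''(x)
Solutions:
 h(x) = C1 + Integral(C2*airyai(-x) + C3*airybi(-x), x)


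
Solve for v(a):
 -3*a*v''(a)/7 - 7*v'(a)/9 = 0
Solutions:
 v(a) = C1 + C2/a^(22/27)


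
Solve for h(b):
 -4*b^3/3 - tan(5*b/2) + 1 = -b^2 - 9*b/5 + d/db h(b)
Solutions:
 h(b) = C1 - b^4/3 + b^3/3 + 9*b^2/10 + b + 2*log(cos(5*b/2))/5


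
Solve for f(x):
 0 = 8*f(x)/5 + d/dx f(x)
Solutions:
 f(x) = C1*exp(-8*x/5)


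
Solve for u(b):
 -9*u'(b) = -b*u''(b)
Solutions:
 u(b) = C1 + C2*b^10


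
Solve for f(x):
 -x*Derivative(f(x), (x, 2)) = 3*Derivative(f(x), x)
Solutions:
 f(x) = C1 + C2/x^2


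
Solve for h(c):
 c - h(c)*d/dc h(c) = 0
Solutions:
 h(c) = -sqrt(C1 + c^2)
 h(c) = sqrt(C1 + c^2)


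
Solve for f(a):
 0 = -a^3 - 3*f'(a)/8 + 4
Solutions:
 f(a) = C1 - 2*a^4/3 + 32*a/3


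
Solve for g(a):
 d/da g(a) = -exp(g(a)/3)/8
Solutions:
 g(a) = 3*log(1/(C1 + a)) + 3*log(24)


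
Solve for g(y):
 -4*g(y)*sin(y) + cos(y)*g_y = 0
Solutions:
 g(y) = C1/cos(y)^4


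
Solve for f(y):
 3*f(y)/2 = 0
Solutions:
 f(y) = 0


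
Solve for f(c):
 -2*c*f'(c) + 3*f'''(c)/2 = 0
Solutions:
 f(c) = C1 + Integral(C2*airyai(6^(2/3)*c/3) + C3*airybi(6^(2/3)*c/3), c)


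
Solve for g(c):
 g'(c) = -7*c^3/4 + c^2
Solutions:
 g(c) = C1 - 7*c^4/16 + c^3/3


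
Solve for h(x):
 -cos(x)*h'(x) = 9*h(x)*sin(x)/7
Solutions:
 h(x) = C1*cos(x)^(9/7)


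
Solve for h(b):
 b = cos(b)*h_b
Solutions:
 h(b) = C1 + Integral(b/cos(b), b)


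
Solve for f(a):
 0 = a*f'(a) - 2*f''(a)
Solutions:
 f(a) = C1 + C2*erfi(a/2)


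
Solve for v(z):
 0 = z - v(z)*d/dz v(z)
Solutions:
 v(z) = -sqrt(C1 + z^2)
 v(z) = sqrt(C1 + z^2)


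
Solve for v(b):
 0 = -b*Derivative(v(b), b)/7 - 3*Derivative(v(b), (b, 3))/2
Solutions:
 v(b) = C1 + Integral(C2*airyai(-2^(1/3)*21^(2/3)*b/21) + C3*airybi(-2^(1/3)*21^(2/3)*b/21), b)


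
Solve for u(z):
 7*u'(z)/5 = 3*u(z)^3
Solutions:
 u(z) = -sqrt(14)*sqrt(-1/(C1 + 15*z))/2
 u(z) = sqrt(14)*sqrt(-1/(C1 + 15*z))/2


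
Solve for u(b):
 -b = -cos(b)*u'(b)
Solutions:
 u(b) = C1 + Integral(b/cos(b), b)


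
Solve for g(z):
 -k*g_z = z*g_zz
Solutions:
 g(z) = C1 + z^(1 - re(k))*(C2*sin(log(z)*Abs(im(k))) + C3*cos(log(z)*im(k)))


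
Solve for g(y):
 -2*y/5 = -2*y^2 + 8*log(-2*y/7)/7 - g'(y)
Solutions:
 g(y) = C1 - 2*y^3/3 + y^2/5 + 8*y*log(-y)/7 + 8*y*(-log(7) - 1 + log(2))/7


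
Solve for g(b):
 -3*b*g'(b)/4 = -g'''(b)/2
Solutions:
 g(b) = C1 + Integral(C2*airyai(2^(2/3)*3^(1/3)*b/2) + C3*airybi(2^(2/3)*3^(1/3)*b/2), b)


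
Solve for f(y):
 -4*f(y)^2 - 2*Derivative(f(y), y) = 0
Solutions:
 f(y) = 1/(C1 + 2*y)


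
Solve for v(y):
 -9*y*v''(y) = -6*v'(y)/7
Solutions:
 v(y) = C1 + C2*y^(23/21)


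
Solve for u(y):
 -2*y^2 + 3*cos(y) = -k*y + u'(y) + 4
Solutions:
 u(y) = C1 + k*y^2/2 - 2*y^3/3 - 4*y + 3*sin(y)


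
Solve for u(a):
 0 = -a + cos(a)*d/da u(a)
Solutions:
 u(a) = C1 + Integral(a/cos(a), a)


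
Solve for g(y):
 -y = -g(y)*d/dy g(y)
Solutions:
 g(y) = -sqrt(C1 + y^2)
 g(y) = sqrt(C1 + y^2)


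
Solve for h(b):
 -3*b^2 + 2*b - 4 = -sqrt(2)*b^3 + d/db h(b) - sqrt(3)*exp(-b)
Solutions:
 h(b) = C1 + sqrt(2)*b^4/4 - b^3 + b^2 - 4*b - sqrt(3)*exp(-b)


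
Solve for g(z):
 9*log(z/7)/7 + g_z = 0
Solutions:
 g(z) = C1 - 9*z*log(z)/7 + 9*z/7 + 9*z*log(7)/7


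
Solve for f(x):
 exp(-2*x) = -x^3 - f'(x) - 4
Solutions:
 f(x) = C1 - x^4/4 - 4*x + exp(-2*x)/2


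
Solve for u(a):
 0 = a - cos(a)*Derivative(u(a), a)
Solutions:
 u(a) = C1 + Integral(a/cos(a), a)


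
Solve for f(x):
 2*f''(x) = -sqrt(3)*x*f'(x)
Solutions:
 f(x) = C1 + C2*erf(3^(1/4)*x/2)


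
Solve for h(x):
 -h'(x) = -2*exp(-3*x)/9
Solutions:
 h(x) = C1 - 2*exp(-3*x)/27


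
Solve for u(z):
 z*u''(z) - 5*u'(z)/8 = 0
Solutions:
 u(z) = C1 + C2*z^(13/8)


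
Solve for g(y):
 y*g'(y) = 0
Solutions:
 g(y) = C1


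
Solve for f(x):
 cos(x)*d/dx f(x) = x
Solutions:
 f(x) = C1 + Integral(x/cos(x), x)


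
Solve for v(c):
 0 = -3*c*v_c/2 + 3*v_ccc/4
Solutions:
 v(c) = C1 + Integral(C2*airyai(2^(1/3)*c) + C3*airybi(2^(1/3)*c), c)


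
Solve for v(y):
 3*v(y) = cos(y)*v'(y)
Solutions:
 v(y) = C1*(sin(y) + 1)^(3/2)/(sin(y) - 1)^(3/2)


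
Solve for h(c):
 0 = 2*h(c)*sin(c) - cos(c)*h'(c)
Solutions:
 h(c) = C1/cos(c)^2


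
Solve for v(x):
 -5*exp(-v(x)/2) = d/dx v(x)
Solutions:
 v(x) = 2*log(C1 - 5*x/2)


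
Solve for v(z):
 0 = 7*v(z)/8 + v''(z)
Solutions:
 v(z) = C1*sin(sqrt(14)*z/4) + C2*cos(sqrt(14)*z/4)


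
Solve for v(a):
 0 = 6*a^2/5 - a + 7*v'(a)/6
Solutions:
 v(a) = C1 - 12*a^3/35 + 3*a^2/7


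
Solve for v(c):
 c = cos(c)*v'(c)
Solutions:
 v(c) = C1 + Integral(c/cos(c), c)


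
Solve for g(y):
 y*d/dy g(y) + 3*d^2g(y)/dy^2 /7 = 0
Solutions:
 g(y) = C1 + C2*erf(sqrt(42)*y/6)


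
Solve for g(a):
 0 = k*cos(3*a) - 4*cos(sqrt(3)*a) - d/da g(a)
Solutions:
 g(a) = C1 + k*sin(3*a)/3 - 4*sqrt(3)*sin(sqrt(3)*a)/3


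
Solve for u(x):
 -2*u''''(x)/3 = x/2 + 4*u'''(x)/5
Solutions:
 u(x) = C1 + C2*x + C3*x^2 + C4*exp(-6*x/5) - 5*x^4/192 + 25*x^3/288


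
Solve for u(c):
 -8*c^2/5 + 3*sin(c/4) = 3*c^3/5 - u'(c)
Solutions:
 u(c) = C1 + 3*c^4/20 + 8*c^3/15 + 12*cos(c/4)


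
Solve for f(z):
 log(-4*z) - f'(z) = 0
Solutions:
 f(z) = C1 + z*log(-z) + z*(-1 + 2*log(2))


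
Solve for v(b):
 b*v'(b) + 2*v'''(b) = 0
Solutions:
 v(b) = C1 + Integral(C2*airyai(-2^(2/3)*b/2) + C3*airybi(-2^(2/3)*b/2), b)


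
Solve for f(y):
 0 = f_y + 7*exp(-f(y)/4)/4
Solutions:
 f(y) = 4*log(C1 - 7*y/16)


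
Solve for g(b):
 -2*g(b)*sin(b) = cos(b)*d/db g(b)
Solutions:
 g(b) = C1*cos(b)^2


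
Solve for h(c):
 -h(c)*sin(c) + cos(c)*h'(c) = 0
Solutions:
 h(c) = C1/cos(c)


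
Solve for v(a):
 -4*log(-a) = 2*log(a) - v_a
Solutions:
 v(a) = C1 + 6*a*log(a) + 2*a*(-3 + 2*I*pi)


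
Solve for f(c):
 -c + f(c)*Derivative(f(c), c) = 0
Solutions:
 f(c) = -sqrt(C1 + c^2)
 f(c) = sqrt(C1 + c^2)


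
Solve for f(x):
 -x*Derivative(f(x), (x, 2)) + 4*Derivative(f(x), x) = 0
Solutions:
 f(x) = C1 + C2*x^5


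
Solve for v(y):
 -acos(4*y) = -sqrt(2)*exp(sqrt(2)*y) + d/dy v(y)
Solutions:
 v(y) = C1 - y*acos(4*y) + sqrt(1 - 16*y^2)/4 + exp(sqrt(2)*y)


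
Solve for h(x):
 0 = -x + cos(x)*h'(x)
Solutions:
 h(x) = C1 + Integral(x/cos(x), x)


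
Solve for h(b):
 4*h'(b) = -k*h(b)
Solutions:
 h(b) = C1*exp(-b*k/4)


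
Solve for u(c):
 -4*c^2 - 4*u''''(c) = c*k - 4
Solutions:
 u(c) = C1 + C2*c + C3*c^2 + C4*c^3 - c^6/360 - c^5*k/480 + c^4/24


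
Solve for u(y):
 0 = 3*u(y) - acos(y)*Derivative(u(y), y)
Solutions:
 u(y) = C1*exp(3*Integral(1/acos(y), y))


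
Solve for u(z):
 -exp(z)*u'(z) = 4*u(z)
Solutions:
 u(z) = C1*exp(4*exp(-z))


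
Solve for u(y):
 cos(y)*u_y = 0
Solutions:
 u(y) = C1


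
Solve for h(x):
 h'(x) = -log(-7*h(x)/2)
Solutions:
 Integral(1/(log(-_y) - log(2) + log(7)), (_y, h(x))) = C1 - x


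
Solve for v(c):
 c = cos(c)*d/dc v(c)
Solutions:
 v(c) = C1 + Integral(c/cos(c), c)


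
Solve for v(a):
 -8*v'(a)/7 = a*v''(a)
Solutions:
 v(a) = C1 + C2/a^(1/7)


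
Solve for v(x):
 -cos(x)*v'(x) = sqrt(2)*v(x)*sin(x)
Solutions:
 v(x) = C1*cos(x)^(sqrt(2))


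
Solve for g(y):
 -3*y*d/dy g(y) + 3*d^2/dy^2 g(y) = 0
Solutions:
 g(y) = C1 + C2*erfi(sqrt(2)*y/2)


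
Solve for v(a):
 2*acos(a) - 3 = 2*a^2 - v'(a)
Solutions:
 v(a) = C1 + 2*a^3/3 - 2*a*acos(a) + 3*a + 2*sqrt(1 - a^2)


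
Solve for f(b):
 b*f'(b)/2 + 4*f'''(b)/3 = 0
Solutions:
 f(b) = C1 + Integral(C2*airyai(-3^(1/3)*b/2) + C3*airybi(-3^(1/3)*b/2), b)


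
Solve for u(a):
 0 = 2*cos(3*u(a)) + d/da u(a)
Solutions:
 u(a) = -asin((C1 + exp(12*a))/(C1 - exp(12*a)))/3 + pi/3
 u(a) = asin((C1 + exp(12*a))/(C1 - exp(12*a)))/3


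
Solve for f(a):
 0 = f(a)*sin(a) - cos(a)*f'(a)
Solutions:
 f(a) = C1/cos(a)


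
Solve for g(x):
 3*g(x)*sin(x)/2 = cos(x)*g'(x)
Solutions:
 g(x) = C1/cos(x)^(3/2)


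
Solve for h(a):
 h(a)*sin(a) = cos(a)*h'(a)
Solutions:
 h(a) = C1/cos(a)


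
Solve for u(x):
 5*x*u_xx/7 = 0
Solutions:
 u(x) = C1 + C2*x


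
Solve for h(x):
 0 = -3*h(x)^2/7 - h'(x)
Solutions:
 h(x) = 7/(C1 + 3*x)


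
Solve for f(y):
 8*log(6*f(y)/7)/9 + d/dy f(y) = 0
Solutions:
 9*Integral(1/(log(_y) - log(7) + log(6)), (_y, f(y)))/8 = C1 - y


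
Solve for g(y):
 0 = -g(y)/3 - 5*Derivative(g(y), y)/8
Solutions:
 g(y) = C1*exp(-8*y/15)


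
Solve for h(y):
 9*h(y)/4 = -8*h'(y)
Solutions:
 h(y) = C1*exp(-9*y/32)


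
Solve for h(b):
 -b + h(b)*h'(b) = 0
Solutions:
 h(b) = -sqrt(C1 + b^2)
 h(b) = sqrt(C1 + b^2)


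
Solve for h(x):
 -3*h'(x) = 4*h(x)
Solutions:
 h(x) = C1*exp(-4*x/3)


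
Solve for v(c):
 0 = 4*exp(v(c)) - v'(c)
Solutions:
 v(c) = log(-1/(C1 + 4*c))


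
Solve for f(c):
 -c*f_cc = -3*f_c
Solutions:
 f(c) = C1 + C2*c^4


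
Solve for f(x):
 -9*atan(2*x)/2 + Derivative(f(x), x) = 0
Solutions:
 f(x) = C1 + 9*x*atan(2*x)/2 - 9*log(4*x^2 + 1)/8


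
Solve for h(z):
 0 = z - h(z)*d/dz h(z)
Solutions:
 h(z) = -sqrt(C1 + z^2)
 h(z) = sqrt(C1 + z^2)


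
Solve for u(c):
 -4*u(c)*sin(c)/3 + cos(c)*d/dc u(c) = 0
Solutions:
 u(c) = C1/cos(c)^(4/3)


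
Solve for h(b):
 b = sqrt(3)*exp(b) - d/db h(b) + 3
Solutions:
 h(b) = C1 - b^2/2 + 3*b + sqrt(3)*exp(b)


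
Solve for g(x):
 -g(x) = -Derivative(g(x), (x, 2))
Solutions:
 g(x) = C1*exp(-x) + C2*exp(x)


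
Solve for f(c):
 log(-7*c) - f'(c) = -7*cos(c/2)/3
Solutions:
 f(c) = C1 + c*log(-c) - c + c*log(7) + 14*sin(c/2)/3


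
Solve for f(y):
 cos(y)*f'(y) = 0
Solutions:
 f(y) = C1


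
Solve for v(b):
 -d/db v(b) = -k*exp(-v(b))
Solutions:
 v(b) = log(C1 + b*k)


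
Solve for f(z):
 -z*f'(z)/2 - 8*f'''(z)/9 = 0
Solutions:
 f(z) = C1 + Integral(C2*airyai(-6^(2/3)*z/4) + C3*airybi(-6^(2/3)*z/4), z)


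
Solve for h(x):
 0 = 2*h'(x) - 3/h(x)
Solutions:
 h(x) = -sqrt(C1 + 3*x)
 h(x) = sqrt(C1 + 3*x)


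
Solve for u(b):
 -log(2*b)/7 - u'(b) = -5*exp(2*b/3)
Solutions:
 u(b) = C1 - b*log(b)/7 + b*(1 - log(2))/7 + 15*exp(2*b/3)/2


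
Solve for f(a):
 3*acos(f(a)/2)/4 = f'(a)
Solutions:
 Integral(1/acos(_y/2), (_y, f(a))) = C1 + 3*a/4


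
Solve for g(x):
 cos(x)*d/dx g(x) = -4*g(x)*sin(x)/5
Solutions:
 g(x) = C1*cos(x)^(4/5)


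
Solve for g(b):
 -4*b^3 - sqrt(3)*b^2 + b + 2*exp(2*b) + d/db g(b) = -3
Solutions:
 g(b) = C1 + b^4 + sqrt(3)*b^3/3 - b^2/2 - 3*b - exp(2*b)


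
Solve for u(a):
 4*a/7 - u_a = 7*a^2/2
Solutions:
 u(a) = C1 - 7*a^3/6 + 2*a^2/7


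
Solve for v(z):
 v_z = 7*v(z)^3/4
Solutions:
 v(z) = -sqrt(2)*sqrt(-1/(C1 + 7*z))
 v(z) = sqrt(2)*sqrt(-1/(C1 + 7*z))


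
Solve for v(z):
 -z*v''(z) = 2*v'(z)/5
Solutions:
 v(z) = C1 + C2*z^(3/5)


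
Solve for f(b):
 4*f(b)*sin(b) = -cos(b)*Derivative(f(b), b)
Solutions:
 f(b) = C1*cos(b)^4


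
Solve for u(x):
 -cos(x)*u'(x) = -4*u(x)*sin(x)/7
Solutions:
 u(x) = C1/cos(x)^(4/7)


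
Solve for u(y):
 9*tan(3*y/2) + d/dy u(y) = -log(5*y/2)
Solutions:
 u(y) = C1 - y*log(y) - y*log(5) + y*log(2) + y + 6*log(cos(3*y/2))


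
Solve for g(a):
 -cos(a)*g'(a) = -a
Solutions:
 g(a) = C1 + Integral(a/cos(a), a)


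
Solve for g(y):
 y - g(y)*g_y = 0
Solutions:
 g(y) = -sqrt(C1 + y^2)
 g(y) = sqrt(C1 + y^2)


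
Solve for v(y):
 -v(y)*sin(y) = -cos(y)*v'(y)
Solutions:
 v(y) = C1/cos(y)


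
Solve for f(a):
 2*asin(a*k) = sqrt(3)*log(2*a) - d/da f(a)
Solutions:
 f(a) = C1 + sqrt(3)*a*(log(a) - 1) + sqrt(3)*a*log(2) - 2*Piecewise((a*asin(a*k) + sqrt(-a^2*k^2 + 1)/k, Ne(k, 0)), (0, True))


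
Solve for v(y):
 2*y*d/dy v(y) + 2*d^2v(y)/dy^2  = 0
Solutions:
 v(y) = C1 + C2*erf(sqrt(2)*y/2)


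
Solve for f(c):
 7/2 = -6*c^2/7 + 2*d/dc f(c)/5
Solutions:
 f(c) = C1 + 5*c^3/7 + 35*c/4


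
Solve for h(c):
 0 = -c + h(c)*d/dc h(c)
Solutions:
 h(c) = -sqrt(C1 + c^2)
 h(c) = sqrt(C1 + c^2)


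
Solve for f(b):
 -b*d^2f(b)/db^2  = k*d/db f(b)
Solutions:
 f(b) = C1 + b^(1 - re(k))*(C2*sin(log(b)*Abs(im(k))) + C3*cos(log(b)*im(k)))


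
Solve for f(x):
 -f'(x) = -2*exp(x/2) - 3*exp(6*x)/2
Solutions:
 f(x) = C1 + 4*exp(x/2) + exp(6*x)/4


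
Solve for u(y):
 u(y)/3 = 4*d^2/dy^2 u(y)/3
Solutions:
 u(y) = C1*exp(-y/2) + C2*exp(y/2)


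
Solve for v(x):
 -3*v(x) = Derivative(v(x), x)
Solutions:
 v(x) = C1*exp(-3*x)


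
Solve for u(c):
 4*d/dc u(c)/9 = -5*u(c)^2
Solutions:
 u(c) = 4/(C1 + 45*c)


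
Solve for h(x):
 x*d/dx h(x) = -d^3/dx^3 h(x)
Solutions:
 h(x) = C1 + Integral(C2*airyai(-x) + C3*airybi(-x), x)


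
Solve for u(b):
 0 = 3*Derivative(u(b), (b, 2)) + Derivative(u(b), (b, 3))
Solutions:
 u(b) = C1 + C2*b + C3*exp(-3*b)


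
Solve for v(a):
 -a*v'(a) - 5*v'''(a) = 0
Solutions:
 v(a) = C1 + Integral(C2*airyai(-5^(2/3)*a/5) + C3*airybi(-5^(2/3)*a/5), a)


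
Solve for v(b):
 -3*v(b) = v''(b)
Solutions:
 v(b) = C1*sin(sqrt(3)*b) + C2*cos(sqrt(3)*b)


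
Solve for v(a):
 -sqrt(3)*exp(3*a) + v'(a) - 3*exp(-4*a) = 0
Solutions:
 v(a) = C1 + sqrt(3)*exp(3*a)/3 - 3*exp(-4*a)/4


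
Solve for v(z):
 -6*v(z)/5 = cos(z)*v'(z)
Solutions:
 v(z) = C1*(sin(z) - 1)^(3/5)/(sin(z) + 1)^(3/5)


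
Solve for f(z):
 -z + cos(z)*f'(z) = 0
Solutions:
 f(z) = C1 + Integral(z/cos(z), z)


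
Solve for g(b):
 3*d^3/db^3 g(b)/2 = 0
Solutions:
 g(b) = C1 + C2*b + C3*b^2


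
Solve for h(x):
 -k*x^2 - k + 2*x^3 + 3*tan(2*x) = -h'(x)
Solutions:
 h(x) = C1 + k*x^3/3 + k*x - x^4/2 + 3*log(cos(2*x))/2


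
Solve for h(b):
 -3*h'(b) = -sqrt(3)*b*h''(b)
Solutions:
 h(b) = C1 + C2*b^(1 + sqrt(3))


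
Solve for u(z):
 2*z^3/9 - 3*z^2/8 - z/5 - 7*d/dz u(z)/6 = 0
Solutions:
 u(z) = C1 + z^4/21 - 3*z^3/28 - 3*z^2/35


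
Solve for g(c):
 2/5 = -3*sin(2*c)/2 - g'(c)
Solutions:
 g(c) = C1 - 2*c/5 + 3*cos(2*c)/4


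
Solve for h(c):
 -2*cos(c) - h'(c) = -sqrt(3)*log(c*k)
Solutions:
 h(c) = C1 + sqrt(3)*c*(log(c*k) - 1) - 2*sin(c)


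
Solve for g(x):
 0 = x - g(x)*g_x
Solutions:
 g(x) = -sqrt(C1 + x^2)
 g(x) = sqrt(C1 + x^2)


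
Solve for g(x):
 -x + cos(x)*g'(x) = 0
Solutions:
 g(x) = C1 + Integral(x/cos(x), x)


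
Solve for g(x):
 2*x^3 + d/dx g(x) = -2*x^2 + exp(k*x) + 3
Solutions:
 g(x) = C1 - x^4/2 - 2*x^3/3 + 3*x + exp(k*x)/k


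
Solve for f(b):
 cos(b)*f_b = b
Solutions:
 f(b) = C1 + Integral(b/cos(b), b)


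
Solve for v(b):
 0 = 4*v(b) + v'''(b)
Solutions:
 v(b) = C3*exp(-2^(2/3)*b) + (C1*sin(2^(2/3)*sqrt(3)*b/2) + C2*cos(2^(2/3)*sqrt(3)*b/2))*exp(2^(2/3)*b/2)


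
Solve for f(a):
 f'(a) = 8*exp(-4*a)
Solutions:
 f(a) = C1 - 2*exp(-4*a)


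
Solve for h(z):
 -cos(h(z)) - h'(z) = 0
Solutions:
 h(z) = pi - asin((C1 + exp(2*z))/(C1 - exp(2*z)))
 h(z) = asin((C1 + exp(2*z))/(C1 - exp(2*z)))


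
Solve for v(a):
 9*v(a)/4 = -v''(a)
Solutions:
 v(a) = C1*sin(3*a/2) + C2*cos(3*a/2)


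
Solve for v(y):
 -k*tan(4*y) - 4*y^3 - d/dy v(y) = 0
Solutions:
 v(y) = C1 + k*log(cos(4*y))/4 - y^4


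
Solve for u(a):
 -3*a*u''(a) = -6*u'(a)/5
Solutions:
 u(a) = C1 + C2*a^(7/5)


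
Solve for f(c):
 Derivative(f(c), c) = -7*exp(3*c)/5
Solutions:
 f(c) = C1 - 7*exp(3*c)/15


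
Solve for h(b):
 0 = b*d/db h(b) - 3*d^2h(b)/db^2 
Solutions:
 h(b) = C1 + C2*erfi(sqrt(6)*b/6)


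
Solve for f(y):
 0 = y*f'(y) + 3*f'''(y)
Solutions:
 f(y) = C1 + Integral(C2*airyai(-3^(2/3)*y/3) + C3*airybi(-3^(2/3)*y/3), y)


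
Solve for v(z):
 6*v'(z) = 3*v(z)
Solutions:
 v(z) = C1*exp(z/2)


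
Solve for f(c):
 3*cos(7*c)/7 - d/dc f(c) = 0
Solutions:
 f(c) = C1 + 3*sin(7*c)/49


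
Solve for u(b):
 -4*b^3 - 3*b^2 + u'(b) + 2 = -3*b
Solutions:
 u(b) = C1 + b^4 + b^3 - 3*b^2/2 - 2*b


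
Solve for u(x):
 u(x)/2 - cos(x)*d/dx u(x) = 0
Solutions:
 u(x) = C1*(sin(x) + 1)^(1/4)/(sin(x) - 1)^(1/4)


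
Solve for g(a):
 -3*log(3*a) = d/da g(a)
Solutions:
 g(a) = C1 - 3*a*log(a) - a*log(27) + 3*a


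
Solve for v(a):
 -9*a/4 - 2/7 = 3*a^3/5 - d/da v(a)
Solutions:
 v(a) = C1 + 3*a^4/20 + 9*a^2/8 + 2*a/7


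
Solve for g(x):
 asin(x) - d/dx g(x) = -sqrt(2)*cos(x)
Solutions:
 g(x) = C1 + x*asin(x) + sqrt(1 - x^2) + sqrt(2)*sin(x)


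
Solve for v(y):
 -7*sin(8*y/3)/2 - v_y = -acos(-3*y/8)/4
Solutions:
 v(y) = C1 + y*acos(-3*y/8)/4 + sqrt(64 - 9*y^2)/12 + 21*cos(8*y/3)/16


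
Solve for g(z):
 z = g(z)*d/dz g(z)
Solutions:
 g(z) = -sqrt(C1 + z^2)
 g(z) = sqrt(C1 + z^2)


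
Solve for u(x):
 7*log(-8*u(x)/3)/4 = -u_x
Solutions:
 4*Integral(1/(log(-_y) - log(3) + 3*log(2)), (_y, u(x)))/7 = C1 - x


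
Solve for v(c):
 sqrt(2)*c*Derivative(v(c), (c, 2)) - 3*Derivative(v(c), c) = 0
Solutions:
 v(c) = C1 + C2*c^(1 + 3*sqrt(2)/2)


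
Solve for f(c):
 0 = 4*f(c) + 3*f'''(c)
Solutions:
 f(c) = C3*exp(-6^(2/3)*c/3) + (C1*sin(2^(2/3)*3^(1/6)*c/2) + C2*cos(2^(2/3)*3^(1/6)*c/2))*exp(6^(2/3)*c/6)


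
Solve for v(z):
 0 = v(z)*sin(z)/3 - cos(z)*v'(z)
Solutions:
 v(z) = C1/cos(z)^(1/3)


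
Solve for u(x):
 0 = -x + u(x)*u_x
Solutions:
 u(x) = -sqrt(C1 + x^2)
 u(x) = sqrt(C1 + x^2)


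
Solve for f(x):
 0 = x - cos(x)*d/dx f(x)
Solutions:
 f(x) = C1 + Integral(x/cos(x), x)


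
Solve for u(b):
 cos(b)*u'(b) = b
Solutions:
 u(b) = C1 + Integral(b/cos(b), b)


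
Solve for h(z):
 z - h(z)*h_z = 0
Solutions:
 h(z) = -sqrt(C1 + z^2)
 h(z) = sqrt(C1 + z^2)


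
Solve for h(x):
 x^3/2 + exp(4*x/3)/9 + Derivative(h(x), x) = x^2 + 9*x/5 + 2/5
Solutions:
 h(x) = C1 - x^4/8 + x^3/3 + 9*x^2/10 + 2*x/5 - exp(4*x/3)/12


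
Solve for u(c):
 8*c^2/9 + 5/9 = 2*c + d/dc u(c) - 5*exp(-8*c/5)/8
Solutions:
 u(c) = C1 + 8*c^3/27 - c^2 + 5*c/9 - 25*exp(-8*c/5)/64


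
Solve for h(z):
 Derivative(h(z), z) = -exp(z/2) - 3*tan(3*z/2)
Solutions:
 h(z) = C1 - 2*exp(z/2) + 2*log(cos(3*z/2))


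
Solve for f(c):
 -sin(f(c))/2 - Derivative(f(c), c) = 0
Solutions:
 f(c) = -acos((-C1 - exp(c))/(C1 - exp(c))) + 2*pi
 f(c) = acos((-C1 - exp(c))/(C1 - exp(c)))


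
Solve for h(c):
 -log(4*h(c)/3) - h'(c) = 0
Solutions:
 Integral(1/(log(_y) - log(3) + 2*log(2)), (_y, h(c))) = C1 - c


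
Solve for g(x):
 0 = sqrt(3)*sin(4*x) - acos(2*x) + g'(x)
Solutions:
 g(x) = C1 + x*acos(2*x) - sqrt(1 - 4*x^2)/2 + sqrt(3)*cos(4*x)/4


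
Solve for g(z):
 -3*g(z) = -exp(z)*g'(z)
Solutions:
 g(z) = C1*exp(-3*exp(-z))


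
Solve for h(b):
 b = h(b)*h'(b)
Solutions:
 h(b) = -sqrt(C1 + b^2)
 h(b) = sqrt(C1 + b^2)


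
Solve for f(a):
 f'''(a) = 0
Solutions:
 f(a) = C1 + C2*a + C3*a^2


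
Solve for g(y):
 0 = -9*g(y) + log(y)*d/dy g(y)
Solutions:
 g(y) = C1*exp(9*li(y))


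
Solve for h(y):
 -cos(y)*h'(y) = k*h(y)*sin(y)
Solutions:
 h(y) = C1*exp(k*log(cos(y)))


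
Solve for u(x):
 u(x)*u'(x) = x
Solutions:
 u(x) = -sqrt(C1 + x^2)
 u(x) = sqrt(C1 + x^2)


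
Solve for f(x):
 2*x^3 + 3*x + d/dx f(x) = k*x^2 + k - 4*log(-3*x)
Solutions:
 f(x) = C1 + k*x^3/3 - x^4/2 - 3*x^2/2 + x*(k - 4*log(3) + 4) - 4*x*log(-x)


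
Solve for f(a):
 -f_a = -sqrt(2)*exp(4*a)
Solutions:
 f(a) = C1 + sqrt(2)*exp(4*a)/4


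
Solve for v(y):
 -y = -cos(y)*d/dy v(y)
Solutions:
 v(y) = C1 + Integral(y/cos(y), y)


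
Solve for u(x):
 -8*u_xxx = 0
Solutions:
 u(x) = C1 + C2*x + C3*x^2


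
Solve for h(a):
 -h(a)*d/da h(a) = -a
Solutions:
 h(a) = -sqrt(C1 + a^2)
 h(a) = sqrt(C1 + a^2)


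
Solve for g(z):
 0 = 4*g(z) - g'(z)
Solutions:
 g(z) = C1*exp(4*z)


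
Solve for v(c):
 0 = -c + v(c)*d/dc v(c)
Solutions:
 v(c) = -sqrt(C1 + c^2)
 v(c) = sqrt(C1 + c^2)


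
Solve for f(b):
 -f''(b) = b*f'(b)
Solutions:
 f(b) = C1 + C2*erf(sqrt(2)*b/2)


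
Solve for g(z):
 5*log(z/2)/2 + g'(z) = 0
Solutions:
 g(z) = C1 - 5*z*log(z)/2 + 5*z*log(2)/2 + 5*z/2


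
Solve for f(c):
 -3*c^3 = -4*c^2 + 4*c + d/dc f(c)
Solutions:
 f(c) = C1 - 3*c^4/4 + 4*c^3/3 - 2*c^2


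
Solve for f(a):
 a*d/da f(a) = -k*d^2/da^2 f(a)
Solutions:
 f(a) = C1 + C2*sqrt(k)*erf(sqrt(2)*a*sqrt(1/k)/2)


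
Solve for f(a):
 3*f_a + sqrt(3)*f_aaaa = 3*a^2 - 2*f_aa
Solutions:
 f(a) = C1 + C2*exp(-a*(-2^(2/3)*3^(1/6)*(27 + sqrt(32*sqrt(3) + 729))^(1/3) + 4*6^(1/3)/(27 + sqrt(32*sqrt(3) + 729))^(1/3))/12)*sin(a*(4*2^(1/3)*3^(5/6)/(27 + sqrt(32*sqrt(3) + 729))^(1/3) + 6^(2/3)*(27 + sqrt(32*sqrt(3) + 729))^(1/3))/12) + C3*exp(-a*(-2^(2/3)*3^(1/6)*(27 + sqrt(32*sqrt(3) + 729))^(1/3) + 4*6^(1/3)/(27 + sqrt(32*sqrt(3) + 729))^(1/3))/12)*cos(a*(4*2^(1/3)*3^(5/6)/(27 + sqrt(32*sqrt(3) + 729))^(1/3) + 6^(2/3)*(27 + sqrt(32*sqrt(3) + 729))^(1/3))/12) + C4*exp(a*(-2^(2/3)*3^(1/6)*(27 + sqrt(32*sqrt(3) + 729))^(1/3) + 4*6^(1/3)/(27 + sqrt(32*sqrt(3) + 729))^(1/3))/6) + a^3/3 - 2*a^2/3 + 8*a/9


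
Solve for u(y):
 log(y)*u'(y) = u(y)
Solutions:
 u(y) = C1*exp(li(y))


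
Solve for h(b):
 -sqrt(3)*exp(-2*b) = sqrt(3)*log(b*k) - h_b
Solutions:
 h(b) = C1 + sqrt(3)*b*log(b*k) - sqrt(3)*b - sqrt(3)*exp(-2*b)/2


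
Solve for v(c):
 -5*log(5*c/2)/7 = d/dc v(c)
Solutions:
 v(c) = C1 - 5*c*log(c)/7 - 5*c*log(5)/7 + 5*c*log(2)/7 + 5*c/7


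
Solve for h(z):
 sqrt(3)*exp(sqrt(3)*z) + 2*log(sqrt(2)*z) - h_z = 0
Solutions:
 h(z) = C1 + 2*z*log(z) + z*(-2 + log(2)) + exp(sqrt(3)*z)


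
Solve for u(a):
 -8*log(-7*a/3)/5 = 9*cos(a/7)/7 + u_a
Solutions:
 u(a) = C1 - 8*a*log(-a)/5 - 8*a*log(7)/5 + 8*a/5 + 8*a*log(3)/5 - 9*sin(a/7)


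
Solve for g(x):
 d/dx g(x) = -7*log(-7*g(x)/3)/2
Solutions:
 2*Integral(1/(log(-_y) - log(3) + log(7)), (_y, g(x)))/7 = C1 - x


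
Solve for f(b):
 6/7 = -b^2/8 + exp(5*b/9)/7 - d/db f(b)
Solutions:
 f(b) = C1 - b^3/24 - 6*b/7 + 9*exp(5*b/9)/35


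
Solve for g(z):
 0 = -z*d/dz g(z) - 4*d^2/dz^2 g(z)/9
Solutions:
 g(z) = C1 + C2*erf(3*sqrt(2)*z/4)


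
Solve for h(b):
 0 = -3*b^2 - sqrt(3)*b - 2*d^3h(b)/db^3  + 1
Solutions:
 h(b) = C1 + C2*b + C3*b^2 - b^5/40 - sqrt(3)*b^4/48 + b^3/12


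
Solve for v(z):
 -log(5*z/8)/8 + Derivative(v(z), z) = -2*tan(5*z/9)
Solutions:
 v(z) = C1 + z*log(z)/8 - 3*z*log(2)/8 - z/8 + z*log(5)/8 + 18*log(cos(5*z/9))/5


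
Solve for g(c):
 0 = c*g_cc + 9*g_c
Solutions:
 g(c) = C1 + C2/c^8


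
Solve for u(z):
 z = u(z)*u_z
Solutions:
 u(z) = -sqrt(C1 + z^2)
 u(z) = sqrt(C1 + z^2)


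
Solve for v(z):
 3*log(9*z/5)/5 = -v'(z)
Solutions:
 v(z) = C1 - 3*z*log(z)/5 - 6*z*log(3)/5 + 3*z/5 + 3*z*log(5)/5


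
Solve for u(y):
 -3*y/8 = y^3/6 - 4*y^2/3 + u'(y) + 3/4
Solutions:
 u(y) = C1 - y^4/24 + 4*y^3/9 - 3*y^2/16 - 3*y/4


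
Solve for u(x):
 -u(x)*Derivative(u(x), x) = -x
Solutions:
 u(x) = -sqrt(C1 + x^2)
 u(x) = sqrt(C1 + x^2)


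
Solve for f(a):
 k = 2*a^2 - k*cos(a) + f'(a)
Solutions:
 f(a) = C1 - 2*a^3/3 + a*k + k*sin(a)


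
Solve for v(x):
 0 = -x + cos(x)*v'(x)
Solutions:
 v(x) = C1 + Integral(x/cos(x), x)


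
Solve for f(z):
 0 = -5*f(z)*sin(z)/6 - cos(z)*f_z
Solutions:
 f(z) = C1*cos(z)^(5/6)


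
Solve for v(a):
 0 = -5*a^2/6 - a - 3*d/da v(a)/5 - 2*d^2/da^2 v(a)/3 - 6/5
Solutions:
 v(a) = C1 + C2*exp(-9*a/10) - 25*a^3/54 + 115*a^2/162 - 2608*a/729


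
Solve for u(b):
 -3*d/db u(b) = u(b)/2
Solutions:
 u(b) = C1*exp(-b/6)


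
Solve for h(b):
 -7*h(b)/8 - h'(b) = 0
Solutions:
 h(b) = C1*exp(-7*b/8)


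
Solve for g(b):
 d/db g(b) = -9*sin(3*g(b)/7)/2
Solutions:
 9*b/2 + 7*log(cos(3*g(b)/7) - 1)/6 - 7*log(cos(3*g(b)/7) + 1)/6 = C1


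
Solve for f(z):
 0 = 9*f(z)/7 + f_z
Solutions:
 f(z) = C1*exp(-9*z/7)


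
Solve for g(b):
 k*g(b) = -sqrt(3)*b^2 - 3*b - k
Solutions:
 g(b) = (-sqrt(3)*b^2 - 3*b - k)/k


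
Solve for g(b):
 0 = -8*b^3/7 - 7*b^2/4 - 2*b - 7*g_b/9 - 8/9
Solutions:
 g(b) = C1 - 18*b^4/49 - 3*b^3/4 - 9*b^2/7 - 8*b/7


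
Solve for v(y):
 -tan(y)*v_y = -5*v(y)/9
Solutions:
 v(y) = C1*sin(y)^(5/9)


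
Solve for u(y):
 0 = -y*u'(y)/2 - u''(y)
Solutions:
 u(y) = C1 + C2*erf(y/2)


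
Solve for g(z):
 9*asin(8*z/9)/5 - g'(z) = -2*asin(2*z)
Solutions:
 g(z) = C1 + 9*z*asin(8*z/9)/5 + 2*z*asin(2*z) + sqrt(1 - 4*z^2) + 9*sqrt(81 - 64*z^2)/40


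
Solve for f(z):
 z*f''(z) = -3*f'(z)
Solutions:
 f(z) = C1 + C2/z^2


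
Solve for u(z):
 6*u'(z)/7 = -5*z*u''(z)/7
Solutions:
 u(z) = C1 + C2/z^(1/5)


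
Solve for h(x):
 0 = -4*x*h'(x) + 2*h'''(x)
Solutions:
 h(x) = C1 + Integral(C2*airyai(2^(1/3)*x) + C3*airybi(2^(1/3)*x), x)


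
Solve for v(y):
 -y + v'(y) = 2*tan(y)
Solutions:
 v(y) = C1 + y^2/2 - 2*log(cos(y))


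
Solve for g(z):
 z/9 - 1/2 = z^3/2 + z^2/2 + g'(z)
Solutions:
 g(z) = C1 - z^4/8 - z^3/6 + z^2/18 - z/2


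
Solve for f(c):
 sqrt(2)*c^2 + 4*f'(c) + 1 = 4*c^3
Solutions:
 f(c) = C1 + c^4/4 - sqrt(2)*c^3/12 - c/4


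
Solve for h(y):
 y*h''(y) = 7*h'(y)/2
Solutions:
 h(y) = C1 + C2*y^(9/2)


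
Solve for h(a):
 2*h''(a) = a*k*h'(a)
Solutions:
 h(a) = Piecewise((-sqrt(pi)*C1*erf(a*sqrt(-k)/2)/sqrt(-k) - C2, (k > 0) | (k < 0)), (-C1*a - C2, True))


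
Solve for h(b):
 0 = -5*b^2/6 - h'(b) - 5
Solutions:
 h(b) = C1 - 5*b^3/18 - 5*b


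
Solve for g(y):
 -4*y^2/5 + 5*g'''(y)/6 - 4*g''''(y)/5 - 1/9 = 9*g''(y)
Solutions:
 g(y) = C1 + C2*y - y^4/135 - 2*y^3/729 + 317*y^2/328050 + (C3*sin(sqrt(25295)*y/48) + C4*cos(sqrt(25295)*y/48))*exp(25*y/48)


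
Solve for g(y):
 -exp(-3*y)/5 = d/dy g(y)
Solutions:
 g(y) = C1 + exp(-3*y)/15


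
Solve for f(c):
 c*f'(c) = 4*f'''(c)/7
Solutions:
 f(c) = C1 + Integral(C2*airyai(14^(1/3)*c/2) + C3*airybi(14^(1/3)*c/2), c)


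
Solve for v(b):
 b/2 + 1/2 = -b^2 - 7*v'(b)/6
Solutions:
 v(b) = C1 - 2*b^3/7 - 3*b^2/14 - 3*b/7


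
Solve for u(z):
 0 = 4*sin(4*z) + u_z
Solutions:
 u(z) = C1 + cos(4*z)


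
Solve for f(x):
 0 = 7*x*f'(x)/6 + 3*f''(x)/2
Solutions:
 f(x) = C1 + C2*erf(sqrt(14)*x/6)


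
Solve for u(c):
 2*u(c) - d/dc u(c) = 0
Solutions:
 u(c) = C1*exp(2*c)


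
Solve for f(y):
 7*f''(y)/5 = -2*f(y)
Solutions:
 f(y) = C1*sin(sqrt(70)*y/7) + C2*cos(sqrt(70)*y/7)


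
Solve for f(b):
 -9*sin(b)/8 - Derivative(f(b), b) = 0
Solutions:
 f(b) = C1 + 9*cos(b)/8


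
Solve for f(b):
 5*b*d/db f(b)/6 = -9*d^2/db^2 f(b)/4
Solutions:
 f(b) = C1 + C2*erf(sqrt(15)*b/9)


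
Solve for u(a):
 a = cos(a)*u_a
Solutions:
 u(a) = C1 + Integral(a/cos(a), a)


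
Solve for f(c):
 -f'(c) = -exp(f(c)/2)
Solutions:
 f(c) = 2*log(-1/(C1 + c)) + 2*log(2)


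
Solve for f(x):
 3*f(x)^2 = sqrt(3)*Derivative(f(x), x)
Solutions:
 f(x) = -1/(C1 + sqrt(3)*x)


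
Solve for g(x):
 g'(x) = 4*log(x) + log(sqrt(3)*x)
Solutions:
 g(x) = C1 + 5*x*log(x) - 5*x + x*log(3)/2
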